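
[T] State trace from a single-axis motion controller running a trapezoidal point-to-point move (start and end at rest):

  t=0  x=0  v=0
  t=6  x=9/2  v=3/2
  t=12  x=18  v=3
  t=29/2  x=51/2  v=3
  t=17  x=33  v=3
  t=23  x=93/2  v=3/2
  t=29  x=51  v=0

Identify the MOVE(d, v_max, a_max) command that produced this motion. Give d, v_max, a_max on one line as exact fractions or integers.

final state: t=29, x=51, v=0 → d = 51
a_max = (3/2−0)/(6−0) = 1/4
max v = 3 over t∈[12,17] → v_max = 3
check: 3·(12+5) = 51 ✓

d=51 v_max=3 a_max=1/4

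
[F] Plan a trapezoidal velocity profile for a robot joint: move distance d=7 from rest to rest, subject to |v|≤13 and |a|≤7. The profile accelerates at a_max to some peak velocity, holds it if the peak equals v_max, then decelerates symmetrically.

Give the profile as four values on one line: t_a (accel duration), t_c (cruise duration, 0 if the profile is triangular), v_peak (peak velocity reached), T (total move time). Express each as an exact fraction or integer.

v_max²/a_max = 13²/7 = 169/7
7 < 169/7 so t_c = 0
v_peak = √(7·7) = √49 = 7
t_a = 7/7 = 1; t_c = 0
T = 2·1 = 2

t_a=1 t_c=0 v_peak=7 T=2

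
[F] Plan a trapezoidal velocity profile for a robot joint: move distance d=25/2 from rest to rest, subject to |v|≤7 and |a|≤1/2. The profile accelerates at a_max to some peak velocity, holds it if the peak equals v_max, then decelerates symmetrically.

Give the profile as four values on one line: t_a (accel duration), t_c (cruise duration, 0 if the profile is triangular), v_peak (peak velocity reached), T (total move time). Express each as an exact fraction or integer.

vₘ²/aₘ = 7²/(1/2) = 98
25/2 < 98 → triangular
v_peak = √(25/2·1/2) = √(25/4) = 5/2
t_a = (5/2)/(1/2) = 5; t_c = 0
T = 2·5 = 10

t_a=5 t_c=0 v_peak=5/2 T=10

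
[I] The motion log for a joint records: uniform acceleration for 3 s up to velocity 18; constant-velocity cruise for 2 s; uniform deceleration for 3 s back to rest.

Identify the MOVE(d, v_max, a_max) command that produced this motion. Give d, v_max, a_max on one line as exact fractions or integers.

a_max = 18/3 = 6
d_a = ½·18·3 = 27; d_c = 18·2 = 36
d = 2·27 + 36 = 90
t_c = 2 > 0 ⇒ limit active, v_max = 18

d=90 v_max=18 a_max=6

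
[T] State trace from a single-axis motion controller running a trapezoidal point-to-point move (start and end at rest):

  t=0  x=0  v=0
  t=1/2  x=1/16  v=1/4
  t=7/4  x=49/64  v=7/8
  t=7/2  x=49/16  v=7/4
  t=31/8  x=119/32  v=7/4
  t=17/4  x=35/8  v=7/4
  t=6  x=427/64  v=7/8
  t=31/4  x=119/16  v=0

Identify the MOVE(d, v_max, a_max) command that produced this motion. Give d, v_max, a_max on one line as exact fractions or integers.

final state: t=31/4, x=119/16, v=0 → d = 119/16
a_max = (1/4−0)/(1/2−0) = 1/2
max v = 7/4 over t∈[7/2,17/4] → v_max = 7/4
check: 7/4·(7/2+3/4) = 119/16 ✓

d=119/16 v_max=7/4 a_max=1/2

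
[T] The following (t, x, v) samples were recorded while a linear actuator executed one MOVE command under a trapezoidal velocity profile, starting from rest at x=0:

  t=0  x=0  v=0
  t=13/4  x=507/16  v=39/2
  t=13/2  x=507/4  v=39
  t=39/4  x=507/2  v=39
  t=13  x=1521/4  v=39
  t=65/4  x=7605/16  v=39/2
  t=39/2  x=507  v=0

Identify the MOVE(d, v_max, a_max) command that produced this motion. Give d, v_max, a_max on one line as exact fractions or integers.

final state: t=39/2, x=507, v=0 → d = 507
a_max = (39/2−0)/(13/4−0) = 6
max v = 39 over t∈[13/2,13] → v_max = 39
check: 39·(13/2+13/2) = 507 ✓

d=507 v_max=39 a_max=6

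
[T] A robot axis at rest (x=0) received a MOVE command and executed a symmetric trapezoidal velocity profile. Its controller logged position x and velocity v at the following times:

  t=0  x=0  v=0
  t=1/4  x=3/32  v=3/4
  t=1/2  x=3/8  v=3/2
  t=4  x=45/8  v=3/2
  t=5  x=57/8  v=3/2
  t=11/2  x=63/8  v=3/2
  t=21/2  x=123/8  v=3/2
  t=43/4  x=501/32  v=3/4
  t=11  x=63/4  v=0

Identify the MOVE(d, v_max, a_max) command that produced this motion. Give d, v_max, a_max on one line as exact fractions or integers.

d=63/4 v_max=3/2 a_max=3

final state: t=11, x=63/4, v=0 → d = 63/4
a_max = (3/4−0)/(1/4−0) = 3
max v = 3/2 over t∈[1/2,21/2] → v_max = 3/2
check: 3/2·(1/2+10) = 63/4 ✓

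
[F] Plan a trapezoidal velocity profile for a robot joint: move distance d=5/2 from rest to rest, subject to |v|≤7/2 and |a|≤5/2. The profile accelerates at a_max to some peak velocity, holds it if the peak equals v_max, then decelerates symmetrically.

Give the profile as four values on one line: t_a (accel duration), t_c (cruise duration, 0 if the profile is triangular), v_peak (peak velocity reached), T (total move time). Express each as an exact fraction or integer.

(v_max)²/a_max = (7/2)²/(5/2) = 49/10
5/2 < 49/10 so t_c = 0
v_peak = √(5/2·5/2) = √(25/4) = 5/2
t_a = (5/2)/(5/2) = 1; t_c = 0
T = 2·1 = 2

t_a=1 t_c=0 v_peak=5/2 T=2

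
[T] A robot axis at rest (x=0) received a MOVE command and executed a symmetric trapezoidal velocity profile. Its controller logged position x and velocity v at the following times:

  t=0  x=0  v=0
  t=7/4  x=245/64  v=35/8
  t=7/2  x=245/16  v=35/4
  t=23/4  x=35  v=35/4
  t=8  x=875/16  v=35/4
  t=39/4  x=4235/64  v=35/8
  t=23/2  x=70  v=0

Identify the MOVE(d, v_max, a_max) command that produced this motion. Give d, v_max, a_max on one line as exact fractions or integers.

final state: t=23/2, x=70, v=0 → d = 70
a_max = (35/8−0)/(7/4−0) = 5/2
max v = 35/4 over t∈[7/2,8] → v_max = 35/4
check: 35/4·(7/2+9/2) = 70 ✓

d=70 v_max=35/4 a_max=5/2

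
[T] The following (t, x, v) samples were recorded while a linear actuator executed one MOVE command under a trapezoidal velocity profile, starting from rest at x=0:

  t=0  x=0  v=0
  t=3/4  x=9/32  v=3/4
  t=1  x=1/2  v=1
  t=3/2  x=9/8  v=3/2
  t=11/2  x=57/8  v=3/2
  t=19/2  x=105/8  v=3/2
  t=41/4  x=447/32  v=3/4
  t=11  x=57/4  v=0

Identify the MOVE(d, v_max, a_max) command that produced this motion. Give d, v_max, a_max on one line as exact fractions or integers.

d=57/4 v_max=3/2 a_max=1

final state: t=11, x=57/4, v=0 → d = 57/4
a_max = (3/4−0)/(3/4−0) = 1
max v = 3/2 over t∈[3/2,19/2] → v_max = 3/2
check: 3/2·(3/2+8) = 57/4 ✓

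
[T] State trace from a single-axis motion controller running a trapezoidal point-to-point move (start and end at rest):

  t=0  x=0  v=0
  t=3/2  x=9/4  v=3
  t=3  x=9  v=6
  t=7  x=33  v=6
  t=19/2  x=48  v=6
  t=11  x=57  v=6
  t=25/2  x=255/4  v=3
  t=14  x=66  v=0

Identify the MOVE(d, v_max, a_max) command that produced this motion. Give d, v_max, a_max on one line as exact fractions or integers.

final state: t=14, x=66, v=0 → d = 66
a_max = (3−0)/(3/2−0) = 2
max v = 6 over t∈[3,11] → v_max = 6
check: 6·(3+8) = 66 ✓

d=66 v_max=6 a_max=2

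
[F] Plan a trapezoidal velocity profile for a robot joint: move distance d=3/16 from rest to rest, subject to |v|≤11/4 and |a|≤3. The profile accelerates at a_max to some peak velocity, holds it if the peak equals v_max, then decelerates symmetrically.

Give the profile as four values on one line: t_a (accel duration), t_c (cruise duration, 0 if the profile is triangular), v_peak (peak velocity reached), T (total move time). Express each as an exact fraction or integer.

(v_max)²/a_max = (11/4)²/3 = 121/48
3/16 < 121/48 ⇒ no cruise
v_peak = √(3/16·3) = √(9/16) = 3/4
t_a = (3/4)/3 = 1/4; t_c = 0
T = 2·1/4 = 1/2

t_a=1/4 t_c=0 v_peak=3/4 T=1/2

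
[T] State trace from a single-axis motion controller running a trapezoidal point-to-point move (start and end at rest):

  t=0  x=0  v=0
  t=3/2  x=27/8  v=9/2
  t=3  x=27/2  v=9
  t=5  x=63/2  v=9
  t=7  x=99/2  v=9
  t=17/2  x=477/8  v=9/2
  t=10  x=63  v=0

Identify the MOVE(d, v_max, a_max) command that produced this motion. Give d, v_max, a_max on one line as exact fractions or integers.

d=63 v_max=9 a_max=3

final state: t=10, x=63, v=0 → d = 63
a_max = (9/2−0)/(3/2−0) = 3
max v = 9 over t∈[3,7] → v_max = 9
check: 9·(3+4) = 63 ✓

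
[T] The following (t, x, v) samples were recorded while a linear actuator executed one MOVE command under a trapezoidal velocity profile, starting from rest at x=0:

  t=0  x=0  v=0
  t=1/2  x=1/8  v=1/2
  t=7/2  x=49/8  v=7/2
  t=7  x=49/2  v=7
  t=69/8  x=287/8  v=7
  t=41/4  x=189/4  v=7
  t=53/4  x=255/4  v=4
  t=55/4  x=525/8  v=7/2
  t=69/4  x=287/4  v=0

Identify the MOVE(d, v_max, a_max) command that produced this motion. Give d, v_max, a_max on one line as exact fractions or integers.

d=287/4 v_max=7 a_max=1

final state: t=69/4, x=287/4, v=0 → d = 287/4
a_max = (1/2−0)/(1/2−0) = 1
max v = 7 over t∈[7,41/4] → v_max = 7
check: 7·(7+13/4) = 287/4 ✓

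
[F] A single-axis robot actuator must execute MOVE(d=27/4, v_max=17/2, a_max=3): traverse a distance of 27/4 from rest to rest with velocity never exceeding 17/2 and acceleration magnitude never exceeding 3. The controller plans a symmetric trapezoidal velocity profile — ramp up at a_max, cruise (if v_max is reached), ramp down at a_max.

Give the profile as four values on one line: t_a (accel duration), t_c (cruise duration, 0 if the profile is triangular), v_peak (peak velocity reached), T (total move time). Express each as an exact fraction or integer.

t_a=3/2 t_c=0 v_peak=9/2 T=3

v_max²/a_max = (17/2)²/3 = 289/12
27/4 < 289/12 so t_c = 0
v_peak = √(27/4·3) = √(81/4) = 9/2
t_a = (9/2)/3 = 3/2; t_c = 0
T = 2·3/2 = 3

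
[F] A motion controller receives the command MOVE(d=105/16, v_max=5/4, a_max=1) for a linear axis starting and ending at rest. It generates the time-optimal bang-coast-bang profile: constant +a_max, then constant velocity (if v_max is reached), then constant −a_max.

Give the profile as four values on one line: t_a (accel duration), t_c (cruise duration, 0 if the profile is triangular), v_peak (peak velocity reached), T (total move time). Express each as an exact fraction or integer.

t_a=5/4 t_c=4 v_peak=5/4 T=13/2

(v_max)²/a_max = (5/4)²/1 = 25/16
105/16 ≥ 25/16 ⇒ cruise phase
t_a = (5/4)/1 = 5/4; v_peak = 5/4
d_cruise = 105/16 − 25/16 = 5; t_c = 5/(5/4) = 4
T = 2·5/4 + 4 = 13/2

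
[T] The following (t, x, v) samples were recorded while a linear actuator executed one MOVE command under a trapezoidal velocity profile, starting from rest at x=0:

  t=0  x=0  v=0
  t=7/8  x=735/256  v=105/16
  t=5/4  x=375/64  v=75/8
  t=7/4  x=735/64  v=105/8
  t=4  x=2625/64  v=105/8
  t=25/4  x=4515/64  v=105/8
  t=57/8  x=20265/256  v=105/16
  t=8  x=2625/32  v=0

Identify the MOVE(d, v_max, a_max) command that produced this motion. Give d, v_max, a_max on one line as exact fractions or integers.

d=2625/32 v_max=105/8 a_max=15/2

final state: t=8, x=2625/32, v=0 → d = 2625/32
a_max = (105/16−0)/(7/8−0) = 15/2
max v = 105/8 over t∈[7/4,25/4] → v_max = 105/8
check: 105/8·(7/4+9/2) = 2625/32 ✓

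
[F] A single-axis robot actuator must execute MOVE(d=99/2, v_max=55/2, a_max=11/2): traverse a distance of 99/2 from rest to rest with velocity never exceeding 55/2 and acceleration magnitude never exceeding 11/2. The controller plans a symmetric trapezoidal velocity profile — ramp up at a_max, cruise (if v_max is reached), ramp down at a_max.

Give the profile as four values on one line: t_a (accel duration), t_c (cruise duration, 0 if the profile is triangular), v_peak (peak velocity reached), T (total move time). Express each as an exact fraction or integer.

(v_max)²/a_max = (55/2)²/(11/2) = 275/2
99/2 < 275/2 so t_c = 0
v_peak = √(99/2·11/2) = √(1089/4) = 33/2
t_a = (33/2)/(11/2) = 3; t_c = 0
T = 2·3 = 6

t_a=3 t_c=0 v_peak=33/2 T=6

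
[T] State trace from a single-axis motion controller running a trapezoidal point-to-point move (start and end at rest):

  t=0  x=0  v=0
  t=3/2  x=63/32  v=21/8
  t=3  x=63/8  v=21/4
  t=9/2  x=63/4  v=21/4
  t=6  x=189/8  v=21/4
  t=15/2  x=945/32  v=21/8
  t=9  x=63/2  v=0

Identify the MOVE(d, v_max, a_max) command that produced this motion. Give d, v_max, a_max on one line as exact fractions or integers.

d=63/2 v_max=21/4 a_max=7/4

final state: t=9, x=63/2, v=0 → d = 63/2
a_max = (21/8−0)/(3/2−0) = 7/4
max v = 21/4 over t∈[3,6] → v_max = 21/4
check: 21/4·(3+3) = 63/2 ✓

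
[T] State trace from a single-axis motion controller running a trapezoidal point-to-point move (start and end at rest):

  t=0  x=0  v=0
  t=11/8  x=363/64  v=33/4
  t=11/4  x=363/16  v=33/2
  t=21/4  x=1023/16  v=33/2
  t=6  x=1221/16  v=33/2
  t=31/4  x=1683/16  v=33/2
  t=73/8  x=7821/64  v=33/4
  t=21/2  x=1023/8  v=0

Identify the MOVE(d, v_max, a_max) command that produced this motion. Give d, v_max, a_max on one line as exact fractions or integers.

d=1023/8 v_max=33/2 a_max=6

final state: t=21/2, x=1023/8, v=0 → d = 1023/8
a_max = (33/4−0)/(11/8−0) = 6
max v = 33/2 over t∈[11/4,31/4] → v_max = 33/2
check: 33/2·(11/4+5) = 1023/8 ✓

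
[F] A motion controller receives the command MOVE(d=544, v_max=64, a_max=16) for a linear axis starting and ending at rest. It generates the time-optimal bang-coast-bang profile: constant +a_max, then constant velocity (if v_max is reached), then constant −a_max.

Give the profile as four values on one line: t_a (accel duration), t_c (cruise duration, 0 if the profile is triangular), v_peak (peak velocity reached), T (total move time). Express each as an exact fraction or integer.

t_a=4 t_c=9/2 v_peak=64 T=25/2

(v_max)²/a_max = 64²/16 = 256
544 ≥ 256 ⇒ cruise phase
t_a = 64/16 = 4; v_peak = 64
d_cruise = 544 − 256 = 288; t_c = 288/64 = 9/2
T = 2·4 + 9/2 = 25/2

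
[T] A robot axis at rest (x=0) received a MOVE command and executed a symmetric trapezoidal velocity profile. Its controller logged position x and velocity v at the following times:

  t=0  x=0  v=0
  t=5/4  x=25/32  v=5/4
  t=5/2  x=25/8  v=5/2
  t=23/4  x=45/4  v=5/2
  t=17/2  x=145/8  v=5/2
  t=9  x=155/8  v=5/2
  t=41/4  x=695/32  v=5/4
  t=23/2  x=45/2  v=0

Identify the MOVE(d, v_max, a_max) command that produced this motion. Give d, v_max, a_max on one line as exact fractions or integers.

final state: t=23/2, x=45/2, v=0 → d = 45/2
a_max = (5/4−0)/(5/4−0) = 1
max v = 5/2 over t∈[5/2,9] → v_max = 5/2
check: 5/2·(5/2+13/2) = 45/2 ✓

d=45/2 v_max=5/2 a_max=1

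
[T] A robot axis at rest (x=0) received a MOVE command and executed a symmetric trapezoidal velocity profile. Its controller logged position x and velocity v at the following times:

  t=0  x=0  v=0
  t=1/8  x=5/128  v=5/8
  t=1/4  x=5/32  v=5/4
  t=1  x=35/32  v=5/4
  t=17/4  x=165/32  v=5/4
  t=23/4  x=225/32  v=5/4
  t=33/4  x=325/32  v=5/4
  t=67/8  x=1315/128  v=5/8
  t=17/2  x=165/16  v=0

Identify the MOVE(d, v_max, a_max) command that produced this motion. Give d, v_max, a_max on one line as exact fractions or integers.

d=165/16 v_max=5/4 a_max=5

final state: t=17/2, x=165/16, v=0 → d = 165/16
a_max = (5/8−0)/(1/8−0) = 5
max v = 5/4 over t∈[1/4,33/4] → v_max = 5/4
check: 5/4·(1/4+8) = 165/16 ✓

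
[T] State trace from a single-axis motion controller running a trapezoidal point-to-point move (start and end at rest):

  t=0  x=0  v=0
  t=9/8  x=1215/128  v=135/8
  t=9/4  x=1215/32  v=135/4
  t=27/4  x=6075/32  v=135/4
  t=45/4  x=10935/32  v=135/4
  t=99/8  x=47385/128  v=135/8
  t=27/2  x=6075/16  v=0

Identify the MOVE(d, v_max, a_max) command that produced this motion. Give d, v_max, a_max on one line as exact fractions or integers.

d=6075/16 v_max=135/4 a_max=15

final state: t=27/2, x=6075/16, v=0 → d = 6075/16
a_max = (135/8−0)/(9/8−0) = 15
max v = 135/4 over t∈[9/4,45/4] → v_max = 135/4
check: 135/4·(9/4+9) = 6075/16 ✓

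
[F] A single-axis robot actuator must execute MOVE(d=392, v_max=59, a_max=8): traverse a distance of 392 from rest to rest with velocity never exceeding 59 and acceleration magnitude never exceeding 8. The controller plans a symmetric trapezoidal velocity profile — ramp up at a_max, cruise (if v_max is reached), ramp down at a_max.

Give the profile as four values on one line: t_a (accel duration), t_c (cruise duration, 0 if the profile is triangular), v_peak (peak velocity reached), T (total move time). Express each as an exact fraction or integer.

t_a=7 t_c=0 v_peak=56 T=14

v_max²/a_max = 59²/8 = 3481/8
392 < 3481/8 ⇒ no cruise
v_peak = √(392·8) = √3136 = 56
t_a = 56/8 = 7; t_c = 0
T = 2·7 = 14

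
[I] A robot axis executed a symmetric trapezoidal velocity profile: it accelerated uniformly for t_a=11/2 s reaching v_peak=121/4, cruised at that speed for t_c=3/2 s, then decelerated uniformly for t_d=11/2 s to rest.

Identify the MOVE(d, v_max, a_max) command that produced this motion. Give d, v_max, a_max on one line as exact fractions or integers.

d=847/4 v_max=121/4 a_max=11/2

a_max = (121/4)/(11/2) = 11/2
d_a = ½·121/4·11/2 = 1331/16; d_c = 121/4·3/2 = 363/8
d = 2·1331/16 + 363/8 = 847/4
t_c = 3/2 > 0 → v_max = v_peak = 121/4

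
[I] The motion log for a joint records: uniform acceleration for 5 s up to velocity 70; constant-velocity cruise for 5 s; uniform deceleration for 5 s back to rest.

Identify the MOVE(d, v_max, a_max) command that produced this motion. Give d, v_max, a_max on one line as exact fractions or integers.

d=700 v_max=70 a_max=14

a_max = 70/5 = 14
d_a = ½·70·5 = 175; d_c = 70·5 = 350
d = 2·175 + 350 = 700
t_c = 5 > 0 ⇒ limit active, v_max = 70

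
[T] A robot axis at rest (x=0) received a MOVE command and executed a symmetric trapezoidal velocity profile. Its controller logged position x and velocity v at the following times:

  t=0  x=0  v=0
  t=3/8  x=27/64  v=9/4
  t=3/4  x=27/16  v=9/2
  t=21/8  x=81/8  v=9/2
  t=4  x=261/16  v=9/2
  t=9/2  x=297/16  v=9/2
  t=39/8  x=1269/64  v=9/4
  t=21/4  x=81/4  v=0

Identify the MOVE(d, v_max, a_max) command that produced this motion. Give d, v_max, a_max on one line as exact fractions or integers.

final state: t=21/4, x=81/4, v=0 → d = 81/4
a_max = (9/4−0)/(3/8−0) = 6
max v = 9/2 over t∈[3/4,9/2] → v_max = 9/2
check: 9/2·(3/4+15/4) = 81/4 ✓

d=81/4 v_max=9/2 a_max=6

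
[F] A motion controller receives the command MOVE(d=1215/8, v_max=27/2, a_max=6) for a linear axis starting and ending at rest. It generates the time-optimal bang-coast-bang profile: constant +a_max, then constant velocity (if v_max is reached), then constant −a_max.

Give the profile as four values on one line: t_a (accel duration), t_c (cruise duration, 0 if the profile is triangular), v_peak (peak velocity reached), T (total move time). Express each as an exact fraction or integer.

t_a=9/4 t_c=9 v_peak=27/2 T=27/2

(v_max)²/a_max = (27/2)²/6 = 243/8
1215/8 ≥ 243/8 so v_max reached
t_a = (27/2)/6 = 9/4; v_peak = 27/2
d_cruise = 1215/8 − 243/8 = 243/2; t_c = (243/2)/(27/2) = 9
T = 2·9/4 + 9 = 27/2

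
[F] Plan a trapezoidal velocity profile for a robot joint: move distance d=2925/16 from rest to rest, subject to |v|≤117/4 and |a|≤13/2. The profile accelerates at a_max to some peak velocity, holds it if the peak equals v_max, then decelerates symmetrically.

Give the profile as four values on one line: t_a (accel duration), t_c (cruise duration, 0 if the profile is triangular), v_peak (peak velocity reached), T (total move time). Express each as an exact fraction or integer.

(v_max)²/a_max = (117/4)²/(13/2) = 1053/8
2925/16 ≥ 1053/8 ⇒ cruise phase
t_a = (117/4)/(13/2) = 9/2; v_peak = 117/4
d_cruise = 2925/16 − 1053/8 = 819/16; t_c = (819/16)/(117/4) = 7/4
T = 2·9/2 + 7/4 = 43/4

t_a=9/2 t_c=7/4 v_peak=117/4 T=43/4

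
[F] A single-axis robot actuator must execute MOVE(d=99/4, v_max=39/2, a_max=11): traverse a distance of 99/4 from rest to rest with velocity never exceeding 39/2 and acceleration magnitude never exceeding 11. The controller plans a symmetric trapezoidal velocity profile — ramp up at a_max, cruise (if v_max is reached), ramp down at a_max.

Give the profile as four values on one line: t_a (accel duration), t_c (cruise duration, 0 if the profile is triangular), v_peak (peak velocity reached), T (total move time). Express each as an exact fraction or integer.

t_a=3/2 t_c=0 v_peak=33/2 T=3

v_max²/a_max = (39/2)²/11 = 1521/44
99/4 < 1521/44 ⇒ no cruise
v_peak = √(99/4·11) = √(1089/4) = 33/2
t_a = (33/2)/11 = 3/2; t_c = 0
T = 2·3/2 = 3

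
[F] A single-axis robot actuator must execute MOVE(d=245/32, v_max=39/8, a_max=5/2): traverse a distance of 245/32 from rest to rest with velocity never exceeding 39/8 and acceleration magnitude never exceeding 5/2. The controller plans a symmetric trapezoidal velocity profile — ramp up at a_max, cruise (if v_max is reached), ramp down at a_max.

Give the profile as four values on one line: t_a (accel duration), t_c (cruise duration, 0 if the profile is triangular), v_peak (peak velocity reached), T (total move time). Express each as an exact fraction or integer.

vₘ²/aₘ = (39/8)²/(5/2) = 1521/160
245/32 < 1521/160 → triangular
v_peak = √(245/32·5/2) = √(1225/64) = 35/8
t_a = (35/8)/(5/2) = 7/4; t_c = 0
T = 2·7/4 = 7/2

t_a=7/4 t_c=0 v_peak=35/8 T=7/2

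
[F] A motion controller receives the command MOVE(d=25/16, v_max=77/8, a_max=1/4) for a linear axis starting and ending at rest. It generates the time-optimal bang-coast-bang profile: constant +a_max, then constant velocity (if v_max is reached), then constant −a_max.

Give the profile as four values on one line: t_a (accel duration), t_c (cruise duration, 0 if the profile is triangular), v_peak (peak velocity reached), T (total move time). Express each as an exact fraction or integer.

t_a=5/2 t_c=0 v_peak=5/8 T=5

v_max²/a_max = (77/8)²/(1/4) = 5929/16
25/16 < 5929/16 → triangular
v_peak = √(25/16·1/4) = √(25/64) = 5/8
t_a = (5/8)/(1/4) = 5/2; t_c = 0
T = 2·5/2 = 5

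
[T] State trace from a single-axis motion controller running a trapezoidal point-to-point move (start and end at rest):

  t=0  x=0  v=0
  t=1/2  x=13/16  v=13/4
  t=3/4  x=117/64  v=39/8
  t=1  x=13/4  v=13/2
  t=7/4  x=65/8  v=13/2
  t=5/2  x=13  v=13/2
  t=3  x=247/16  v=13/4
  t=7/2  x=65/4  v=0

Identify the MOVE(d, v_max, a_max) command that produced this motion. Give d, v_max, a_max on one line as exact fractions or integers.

final state: t=7/2, x=65/4, v=0 → d = 65/4
a_max = (13/4−0)/(1/2−0) = 13/2
max v = 13/2 over t∈[1,5/2] → v_max = 13/2
check: 13/2·(1+3/2) = 65/4 ✓

d=65/4 v_max=13/2 a_max=13/2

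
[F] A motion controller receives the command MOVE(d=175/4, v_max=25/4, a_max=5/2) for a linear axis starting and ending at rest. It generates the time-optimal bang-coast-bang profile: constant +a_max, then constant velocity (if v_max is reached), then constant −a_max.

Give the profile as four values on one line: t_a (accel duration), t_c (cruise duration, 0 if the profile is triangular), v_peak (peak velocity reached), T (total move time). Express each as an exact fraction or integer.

vₘ²/aₘ = (25/4)²/(5/2) = 125/8
175/4 ≥ 125/8 → trapezoidal
t_a = (25/4)/(5/2) = 5/2; v_peak = 25/4
d_cruise = 175/4 − 125/8 = 225/8; t_c = (225/8)/(25/4) = 9/2
T = 2·5/2 + 9/2 = 19/2

t_a=5/2 t_c=9/2 v_peak=25/4 T=19/2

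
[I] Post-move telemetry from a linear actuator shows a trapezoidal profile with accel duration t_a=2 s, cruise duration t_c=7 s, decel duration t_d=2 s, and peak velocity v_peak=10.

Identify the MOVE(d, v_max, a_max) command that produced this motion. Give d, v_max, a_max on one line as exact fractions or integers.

a_max = 10/2 = 5
d_a = ½·10·2 = 10; d_c = 10·7 = 70
d = 2·10 + 70 = 90
t_c = 7 > 0 so v_max = 10

d=90 v_max=10 a_max=5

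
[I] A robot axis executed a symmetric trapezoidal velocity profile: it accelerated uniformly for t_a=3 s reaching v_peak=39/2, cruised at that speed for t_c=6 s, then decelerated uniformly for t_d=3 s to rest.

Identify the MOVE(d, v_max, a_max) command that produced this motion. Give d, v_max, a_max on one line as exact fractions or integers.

a_max = (39/2)/3 = 13/2
d_a = ½·39/2·3 = 117/4; d_c = 39/2·6 = 117
d = 2·117/4 + 117 = 351/2
t_c = 6 > 0 so v_max = 39/2

d=351/2 v_max=39/2 a_max=13/2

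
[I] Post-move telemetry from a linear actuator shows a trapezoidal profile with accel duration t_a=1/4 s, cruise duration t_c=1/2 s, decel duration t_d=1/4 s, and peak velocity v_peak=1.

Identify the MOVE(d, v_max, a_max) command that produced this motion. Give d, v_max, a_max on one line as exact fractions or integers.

a_max = 1/(1/4) = 4
d_a = ½·1·1/4 = 1/8; d_c = 1·1/2 = 1/2
d = 2·1/8 + 1/2 = 3/4
t_c = 1/2 > 0 so v_max = 1

d=3/4 v_max=1 a_max=4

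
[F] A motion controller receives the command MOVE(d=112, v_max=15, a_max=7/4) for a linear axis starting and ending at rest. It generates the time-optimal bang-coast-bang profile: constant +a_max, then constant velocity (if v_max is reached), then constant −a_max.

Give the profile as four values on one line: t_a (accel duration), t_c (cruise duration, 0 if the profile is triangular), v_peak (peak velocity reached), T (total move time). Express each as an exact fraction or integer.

t_a=8 t_c=0 v_peak=14 T=16

(v_max)²/a_max = 15²/(7/4) = 900/7
112 < 900/7 so t_c = 0
v_peak = √(112·7/4) = √196 = 14
t_a = 14/(7/4) = 8; t_c = 0
T = 2·8 = 16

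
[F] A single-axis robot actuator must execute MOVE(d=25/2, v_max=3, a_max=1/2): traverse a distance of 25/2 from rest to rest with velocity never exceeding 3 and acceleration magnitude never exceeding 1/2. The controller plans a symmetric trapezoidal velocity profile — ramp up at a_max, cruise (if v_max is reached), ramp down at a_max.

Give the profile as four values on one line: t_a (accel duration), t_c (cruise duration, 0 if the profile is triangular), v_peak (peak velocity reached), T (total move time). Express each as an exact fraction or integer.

t_a=5 t_c=0 v_peak=5/2 T=10

vₘ²/aₘ = 3²/(1/2) = 18
25/2 < 18 → triangular
v_peak = √(25/2·1/2) = √(25/4) = 5/2
t_a = (5/2)/(1/2) = 5; t_c = 0
T = 2·5 = 10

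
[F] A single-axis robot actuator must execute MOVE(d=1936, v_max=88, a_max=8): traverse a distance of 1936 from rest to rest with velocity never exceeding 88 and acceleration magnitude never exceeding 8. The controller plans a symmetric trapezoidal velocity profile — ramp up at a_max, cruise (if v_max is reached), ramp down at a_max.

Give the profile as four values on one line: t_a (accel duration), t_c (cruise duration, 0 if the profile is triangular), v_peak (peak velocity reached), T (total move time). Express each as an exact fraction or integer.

(v_max)²/a_max = 88²/8 = 968
1936 ≥ 968 so v_max reached
t_a = 88/8 = 11; v_peak = 88
d_cruise = 1936 − 968 = 968; t_c = 968/88 = 11
T = 2·11 + 11 = 33

t_a=11 t_c=11 v_peak=88 T=33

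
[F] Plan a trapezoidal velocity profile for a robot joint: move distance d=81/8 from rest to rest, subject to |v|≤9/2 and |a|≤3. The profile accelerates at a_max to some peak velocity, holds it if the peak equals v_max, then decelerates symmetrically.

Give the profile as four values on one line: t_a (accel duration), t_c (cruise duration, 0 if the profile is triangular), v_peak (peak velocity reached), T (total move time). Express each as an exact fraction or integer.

vₘ²/aₘ = (9/2)²/3 = 27/4
81/8 ≥ 27/4 ⇒ cruise phase
t_a = (9/2)/3 = 3/2; v_peak = 9/2
d_cruise = 81/8 − 27/4 = 27/8; t_c = (27/8)/(9/2) = 3/4
T = 2·3/2 + 3/4 = 15/4

t_a=3/2 t_c=3/4 v_peak=9/2 T=15/4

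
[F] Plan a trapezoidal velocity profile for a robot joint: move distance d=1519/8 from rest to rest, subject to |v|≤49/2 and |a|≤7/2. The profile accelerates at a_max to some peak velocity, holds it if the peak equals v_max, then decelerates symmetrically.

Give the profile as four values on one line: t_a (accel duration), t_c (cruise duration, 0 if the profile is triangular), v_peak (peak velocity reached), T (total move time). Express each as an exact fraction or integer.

(v_max)²/a_max = (49/2)²/(7/2) = 343/2
1519/8 ≥ 343/2 ⇒ cruise phase
t_a = (49/2)/(7/2) = 7; v_peak = 49/2
d_cruise = 1519/8 − 343/2 = 147/8; t_c = (147/8)/(49/2) = 3/4
T = 2·7 + 3/4 = 59/4

t_a=7 t_c=3/4 v_peak=49/2 T=59/4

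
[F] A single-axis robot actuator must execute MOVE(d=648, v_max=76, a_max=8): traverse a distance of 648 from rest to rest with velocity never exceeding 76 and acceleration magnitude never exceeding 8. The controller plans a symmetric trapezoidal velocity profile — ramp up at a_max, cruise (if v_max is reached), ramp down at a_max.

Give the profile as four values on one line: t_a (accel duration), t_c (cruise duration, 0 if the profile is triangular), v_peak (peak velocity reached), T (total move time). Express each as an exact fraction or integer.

t_a=9 t_c=0 v_peak=72 T=18

vₘ²/aₘ = 76²/8 = 722
648 < 722 ⇒ no cruise
v_peak = √(648·8) = √5184 = 72
t_a = 72/8 = 9; t_c = 0
T = 2·9 = 18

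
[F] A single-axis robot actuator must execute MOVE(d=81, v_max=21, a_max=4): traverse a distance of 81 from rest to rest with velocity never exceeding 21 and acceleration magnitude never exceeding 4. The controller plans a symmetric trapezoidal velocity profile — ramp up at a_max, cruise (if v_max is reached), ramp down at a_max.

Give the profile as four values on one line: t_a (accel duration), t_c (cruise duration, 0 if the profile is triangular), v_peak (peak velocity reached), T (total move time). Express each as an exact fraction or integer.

(v_max)²/a_max = 21²/4 = 441/4
81 < 441/4 ⇒ no cruise
v_peak = √(81·4) = √324 = 18
t_a = 18/4 = 9/2; t_c = 0
T = 2·9/2 = 9

t_a=9/2 t_c=0 v_peak=18 T=9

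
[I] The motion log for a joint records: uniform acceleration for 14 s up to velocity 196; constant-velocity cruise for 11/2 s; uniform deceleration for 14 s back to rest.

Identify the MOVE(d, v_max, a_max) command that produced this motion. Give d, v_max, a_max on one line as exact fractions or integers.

a_max = 196/14 = 14
d_a = ½·196·14 = 1372; d_c = 196·11/2 = 1078
d = 2·1372 + 1078 = 3822
t_c = 11/2 > 0 so v_max = 196

d=3822 v_max=196 a_max=14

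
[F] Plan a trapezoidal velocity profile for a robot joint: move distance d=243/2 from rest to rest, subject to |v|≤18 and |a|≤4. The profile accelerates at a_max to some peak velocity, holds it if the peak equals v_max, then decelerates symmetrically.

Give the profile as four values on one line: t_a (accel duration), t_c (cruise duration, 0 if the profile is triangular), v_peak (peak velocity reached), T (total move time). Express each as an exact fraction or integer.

(v_max)²/a_max = 18²/4 = 81
243/2 ≥ 81 → trapezoidal
t_a = 18/4 = 9/2; v_peak = 18
d_cruise = 243/2 − 81 = 81/2; t_c = (81/2)/18 = 9/4
T = 2·9/2 + 9/4 = 45/4

t_a=9/2 t_c=9/4 v_peak=18 T=45/4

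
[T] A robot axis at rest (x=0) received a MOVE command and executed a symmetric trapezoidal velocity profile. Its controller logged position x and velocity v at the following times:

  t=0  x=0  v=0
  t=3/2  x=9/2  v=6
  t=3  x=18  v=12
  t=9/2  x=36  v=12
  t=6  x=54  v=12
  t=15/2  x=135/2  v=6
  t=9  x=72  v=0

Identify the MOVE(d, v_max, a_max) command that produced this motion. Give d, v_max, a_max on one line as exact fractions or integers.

d=72 v_max=12 a_max=4

final state: t=9, x=72, v=0 → d = 72
a_max = (6−0)/(3/2−0) = 4
max v = 12 over t∈[3,6] → v_max = 12
check: 12·(3+3) = 72 ✓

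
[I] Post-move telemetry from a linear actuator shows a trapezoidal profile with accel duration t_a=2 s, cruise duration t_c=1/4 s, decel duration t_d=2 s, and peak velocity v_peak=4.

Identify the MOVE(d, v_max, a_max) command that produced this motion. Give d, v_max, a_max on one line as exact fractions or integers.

d=9 v_max=4 a_max=2

a_max = 4/2 = 2
d_a = ½·4·2 = 4; d_c = 4·1/4 = 1
d = 2·4 + 1 = 9
t_c = 1/4 > 0 so v_max = 4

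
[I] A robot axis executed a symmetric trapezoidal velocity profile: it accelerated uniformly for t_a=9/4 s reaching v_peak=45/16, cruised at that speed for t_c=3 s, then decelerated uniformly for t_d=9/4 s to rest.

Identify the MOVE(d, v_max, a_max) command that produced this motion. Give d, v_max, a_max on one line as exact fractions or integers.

d=945/64 v_max=45/16 a_max=5/4

a_max = (45/16)/(9/4) = 5/4
d_a = ½·45/16·9/4 = 405/128; d_c = 45/16·3 = 135/16
d = 2·405/128 + 135/16 = 945/64
t_c = 3 > 0 so v_max = 45/16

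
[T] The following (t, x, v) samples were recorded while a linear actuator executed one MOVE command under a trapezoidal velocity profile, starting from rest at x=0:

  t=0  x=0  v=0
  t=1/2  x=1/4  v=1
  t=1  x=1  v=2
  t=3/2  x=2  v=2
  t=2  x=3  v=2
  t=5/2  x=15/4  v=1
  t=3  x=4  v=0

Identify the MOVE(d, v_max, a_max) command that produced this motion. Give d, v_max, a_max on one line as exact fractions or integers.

final state: t=3, x=4, v=0 → d = 4
a_max = (1−0)/(1/2−0) = 2
max v = 2 over t∈[1,2] → v_max = 2
check: 2·(1+1) = 4 ✓

d=4 v_max=2 a_max=2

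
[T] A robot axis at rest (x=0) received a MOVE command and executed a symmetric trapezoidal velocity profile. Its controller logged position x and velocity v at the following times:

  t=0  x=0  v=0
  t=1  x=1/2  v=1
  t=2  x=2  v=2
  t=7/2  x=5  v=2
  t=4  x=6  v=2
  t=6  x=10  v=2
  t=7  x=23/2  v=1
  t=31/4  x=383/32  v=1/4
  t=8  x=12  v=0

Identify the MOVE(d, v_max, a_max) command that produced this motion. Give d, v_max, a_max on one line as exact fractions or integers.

d=12 v_max=2 a_max=1

final state: t=8, x=12, v=0 → d = 12
a_max = (1−0)/(1−0) = 1
max v = 2 over t∈[2,6] → v_max = 2
check: 2·(2+4) = 12 ✓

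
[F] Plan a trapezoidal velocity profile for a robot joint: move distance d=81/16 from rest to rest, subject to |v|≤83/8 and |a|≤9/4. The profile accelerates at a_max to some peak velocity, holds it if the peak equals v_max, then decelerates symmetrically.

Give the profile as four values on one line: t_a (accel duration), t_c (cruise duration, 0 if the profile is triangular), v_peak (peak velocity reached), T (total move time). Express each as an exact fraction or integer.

v_max²/a_max = (83/8)²/(9/4) = 6889/144
81/16 < 6889/144 so t_c = 0
v_peak = √(81/16·9/4) = √(729/64) = 27/8
t_a = (27/8)/(9/4) = 3/2; t_c = 0
T = 2·3/2 = 3

t_a=3/2 t_c=0 v_peak=27/8 T=3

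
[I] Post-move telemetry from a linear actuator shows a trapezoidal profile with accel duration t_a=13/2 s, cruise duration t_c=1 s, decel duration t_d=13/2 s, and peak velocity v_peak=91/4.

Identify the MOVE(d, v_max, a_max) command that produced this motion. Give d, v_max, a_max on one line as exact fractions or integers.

d=1365/8 v_max=91/4 a_max=7/2

a_max = (91/4)/(13/2) = 7/2
d_a = ½·91/4·13/2 = 1183/16; d_c = 91/4·1 = 91/4
d = 2·1183/16 + 91/4 = 1365/8
t_c = 1 > 0 ⇒ limit active, v_max = 91/4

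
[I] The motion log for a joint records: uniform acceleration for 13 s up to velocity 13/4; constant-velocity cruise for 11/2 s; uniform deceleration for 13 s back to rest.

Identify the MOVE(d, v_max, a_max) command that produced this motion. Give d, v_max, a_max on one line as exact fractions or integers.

a_max = (13/4)/13 = 1/4
d_a = ½·13/4·13 = 169/8; d_c = 13/4·11/2 = 143/8
d = 2·169/8 + 143/8 = 481/8
t_c = 11/2 > 0 ⇒ limit active, v_max = 13/4

d=481/8 v_max=13/4 a_max=1/4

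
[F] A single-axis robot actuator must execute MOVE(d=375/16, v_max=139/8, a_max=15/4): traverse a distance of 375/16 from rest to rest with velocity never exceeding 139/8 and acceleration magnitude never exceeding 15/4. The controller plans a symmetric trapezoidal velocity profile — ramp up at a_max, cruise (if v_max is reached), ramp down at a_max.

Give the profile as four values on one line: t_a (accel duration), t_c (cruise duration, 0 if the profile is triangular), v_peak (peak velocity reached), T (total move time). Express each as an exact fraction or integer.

t_a=5/2 t_c=0 v_peak=75/8 T=5

(v_max)²/a_max = (139/8)²/(15/4) = 19321/240
375/16 < 19321/240 so t_c = 0
v_peak = √(375/16·15/4) = √(5625/64) = 75/8
t_a = (75/8)/(15/4) = 5/2; t_c = 0
T = 2·5/2 = 5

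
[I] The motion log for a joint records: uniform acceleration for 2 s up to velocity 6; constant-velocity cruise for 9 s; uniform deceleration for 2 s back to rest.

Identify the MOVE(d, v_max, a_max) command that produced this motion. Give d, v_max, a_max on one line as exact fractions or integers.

a_max = 6/2 = 3
d_a = ½·6·2 = 6; d_c = 6·9 = 54
d = 2·6 + 54 = 66
t_c = 9 > 0 so v_max = 6

d=66 v_max=6 a_max=3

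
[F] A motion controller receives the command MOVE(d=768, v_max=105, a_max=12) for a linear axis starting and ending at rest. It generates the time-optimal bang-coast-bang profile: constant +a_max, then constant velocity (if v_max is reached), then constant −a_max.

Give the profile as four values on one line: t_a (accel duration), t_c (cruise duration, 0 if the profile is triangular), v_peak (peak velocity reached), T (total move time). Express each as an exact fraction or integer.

t_a=8 t_c=0 v_peak=96 T=16

(v_max)²/a_max = 105²/12 = 3675/4
768 < 3675/4 ⇒ no cruise
v_peak = √(768·12) = √9216 = 96
t_a = 96/12 = 8; t_c = 0
T = 2·8 = 16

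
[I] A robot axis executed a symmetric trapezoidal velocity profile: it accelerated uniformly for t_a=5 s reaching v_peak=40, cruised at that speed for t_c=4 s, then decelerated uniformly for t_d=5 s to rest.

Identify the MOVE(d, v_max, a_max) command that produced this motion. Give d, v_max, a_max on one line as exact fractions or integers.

d=360 v_max=40 a_max=8

a_max = 40/5 = 8
d_a = ½·40·5 = 100; d_c = 40·4 = 160
d = 2·100 + 160 = 360
t_c = 4 > 0 ⇒ limit active, v_max = 40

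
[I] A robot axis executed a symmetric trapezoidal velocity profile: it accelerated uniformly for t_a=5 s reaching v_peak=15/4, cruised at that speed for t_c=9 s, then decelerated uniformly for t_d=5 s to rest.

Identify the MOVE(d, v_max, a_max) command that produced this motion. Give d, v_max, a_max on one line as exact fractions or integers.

a_max = (15/4)/5 = 3/4
d_a = ½·15/4·5 = 75/8; d_c = 15/4·9 = 135/4
d = 2·75/8 + 135/4 = 105/2
t_c = 9 > 0 ⇒ limit active, v_max = 15/4

d=105/2 v_max=15/4 a_max=3/4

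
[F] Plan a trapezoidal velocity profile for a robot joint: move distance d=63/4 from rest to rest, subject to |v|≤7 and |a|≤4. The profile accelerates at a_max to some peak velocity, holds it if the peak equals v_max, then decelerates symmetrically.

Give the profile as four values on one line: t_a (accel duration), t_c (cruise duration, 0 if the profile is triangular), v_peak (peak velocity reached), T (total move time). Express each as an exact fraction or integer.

t_a=7/4 t_c=1/2 v_peak=7 T=4

vₘ²/aₘ = 7²/4 = 49/4
63/4 ≥ 49/4 → trapezoidal
t_a = 7/4; v_peak = 7
d_cruise = 63/4 − 49/4 = 7/2; t_c = (7/2)/7 = 1/2
T = 2·7/4 + 1/2 = 4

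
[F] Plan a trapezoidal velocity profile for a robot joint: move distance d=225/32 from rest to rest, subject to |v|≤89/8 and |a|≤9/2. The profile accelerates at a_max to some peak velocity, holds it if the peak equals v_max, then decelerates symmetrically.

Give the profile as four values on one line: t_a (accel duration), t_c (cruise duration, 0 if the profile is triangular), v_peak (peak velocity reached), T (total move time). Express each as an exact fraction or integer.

(v_max)²/a_max = (89/8)²/(9/2) = 7921/288
225/32 < 7921/288 so t_c = 0
v_peak = √(225/32·9/2) = √(2025/64) = 45/8
t_a = (45/8)/(9/2) = 5/4; t_c = 0
T = 2·5/4 = 5/2

t_a=5/4 t_c=0 v_peak=45/8 T=5/2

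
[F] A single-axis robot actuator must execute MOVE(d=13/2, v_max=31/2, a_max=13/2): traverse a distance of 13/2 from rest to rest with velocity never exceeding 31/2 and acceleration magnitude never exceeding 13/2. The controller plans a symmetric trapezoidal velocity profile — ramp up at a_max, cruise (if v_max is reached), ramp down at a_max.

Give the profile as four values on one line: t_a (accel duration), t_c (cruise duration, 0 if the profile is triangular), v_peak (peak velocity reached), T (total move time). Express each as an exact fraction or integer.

vₘ²/aₘ = (31/2)²/(13/2) = 961/26
13/2 < 961/26 → triangular
v_peak = √(13/2·13/2) = √(169/4) = 13/2
t_a = (13/2)/(13/2) = 1; t_c = 0
T = 2·1 = 2

t_a=1 t_c=0 v_peak=13/2 T=2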